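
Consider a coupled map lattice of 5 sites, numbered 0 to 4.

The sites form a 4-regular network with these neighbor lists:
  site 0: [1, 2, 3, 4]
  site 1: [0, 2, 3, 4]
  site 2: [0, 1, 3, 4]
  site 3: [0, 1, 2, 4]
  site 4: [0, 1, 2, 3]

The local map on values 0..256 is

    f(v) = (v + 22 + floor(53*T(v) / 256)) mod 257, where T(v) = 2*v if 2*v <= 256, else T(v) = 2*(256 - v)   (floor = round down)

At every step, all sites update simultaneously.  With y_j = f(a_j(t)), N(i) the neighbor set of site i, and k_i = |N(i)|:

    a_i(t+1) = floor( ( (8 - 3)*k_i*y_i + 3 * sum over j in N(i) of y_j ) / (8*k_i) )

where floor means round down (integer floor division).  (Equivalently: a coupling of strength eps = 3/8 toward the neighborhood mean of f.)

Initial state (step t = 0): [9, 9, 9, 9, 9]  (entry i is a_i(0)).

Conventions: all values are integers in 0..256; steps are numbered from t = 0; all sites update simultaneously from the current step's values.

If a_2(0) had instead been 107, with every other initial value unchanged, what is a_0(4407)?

Simulating step by step:
t=0: [9, 9, 107, 9, 9]
t=1: [47, 47, 120, 47, 47]
t=2: [97, 97, 152, 97, 97]
t=3: [164, 164, 195, 164, 164]
t=4: [225, 225, 235, 225, 225]
t=5: [2, 2, 5, 2, 2]
t=6: [24, 24, 27, 24, 24]
t=7: [55, 55, 58, 55, 55]
t=8: [99, 99, 102, 99, 99]
t=9: [161, 161, 164, 161, 161]
t=10: [222, 222, 223, 222, 222]
t=11: [1, 1, 1, 1, 1]
t=12: [23, 23, 23, 23, 23]
t=13: [54, 54, 54, 54, 54]
t=14: [98, 98, 98, 98, 98]
t=15: [160, 160, 160, 160, 160]
t=16: [221, 221, 221, 221, 221]
t=17: [0, 0, 0, 0, 0]
t=18: [22, 22, 22, 22, 22]
t=19: [53, 53, 53, 53, 53]
t=20: [96, 96, 96, 96, 96]
t=21: [157, 157, 157, 157, 157]
t=22: [219, 219, 219, 219, 219]
t=23: [256, 256, 256, 256, 256]
t=24: [21, 21, 21, 21, 21]
t=25: [51, 51, 51, 51, 51]
t=26: [94, 94, 94, 94, 94]
t=27: [154, 154, 154, 154, 154]
t=28: [218, 218, 218, 218, 218]
t=29: [255, 255, 255, 255, 255]
t=30: [20, 20, 20, 20, 20]
t=31: [50, 50, 50, 50, 50]
t=32: [92, 92, 92, 92, 92]
t=33: [152, 152, 152, 152, 152]
t=34: [217, 217, 217, 217, 217]
t=35: [255, 255, 255, 255, 255]

Answer: a_0(4407) = 152
Key observation: The state at step 29, [255, 255, 255, 255, 255], reappears at step 35: the system is in a cycle of period 6 from step 29 on.  Therefore the state at step 4407 equals the state at step 29 + ((4407 - 29) mod 6) = 33, which is [152, 152, 152, 152, 152].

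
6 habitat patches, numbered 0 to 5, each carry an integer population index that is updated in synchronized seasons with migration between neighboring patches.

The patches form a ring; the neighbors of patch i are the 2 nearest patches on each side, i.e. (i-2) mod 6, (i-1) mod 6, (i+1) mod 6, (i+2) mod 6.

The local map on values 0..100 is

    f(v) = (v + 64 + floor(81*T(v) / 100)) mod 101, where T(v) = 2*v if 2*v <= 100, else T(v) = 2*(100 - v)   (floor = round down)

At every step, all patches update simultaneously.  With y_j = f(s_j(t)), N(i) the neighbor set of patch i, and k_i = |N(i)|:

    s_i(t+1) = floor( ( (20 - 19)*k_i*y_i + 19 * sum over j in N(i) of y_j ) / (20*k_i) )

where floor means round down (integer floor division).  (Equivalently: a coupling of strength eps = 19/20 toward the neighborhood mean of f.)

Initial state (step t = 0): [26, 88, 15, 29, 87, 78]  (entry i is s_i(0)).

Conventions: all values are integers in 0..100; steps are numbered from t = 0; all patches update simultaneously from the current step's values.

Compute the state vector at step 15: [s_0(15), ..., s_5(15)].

Answer: [77, 77, 77, 77, 77, 77]

Derivation:
t=0: [26, 88, 15, 29, 87, 78]
t=1: [53, 38, 49, 53, 38, 53]
t=2: [77, 90, 77, 77, 90, 77]
t=3: [73, 76, 73, 73, 76, 73]
t=4: [78, 78, 78, 78, 78, 78]
t=5: [76, 76, 76, 76, 76, 76]
t=6: [77, 77, 77, 77, 77, 77]
t=7: [77, 77, 77, 77, 77, 77]
t=8: [77, 77, 77, 77, 77, 77]
t=9: [77, 77, 77, 77, 77, 77]
t=10: [77, 77, 77, 77, 77, 77]
t=11: [77, 77, 77, 77, 77, 77]
t=12: [77, 77, 77, 77, 77, 77]
t=13: [77, 77, 77, 77, 77, 77]
t=14: [77, 77, 77, 77, 77, 77]
t=15: [77, 77, 77, 77, 77, 77]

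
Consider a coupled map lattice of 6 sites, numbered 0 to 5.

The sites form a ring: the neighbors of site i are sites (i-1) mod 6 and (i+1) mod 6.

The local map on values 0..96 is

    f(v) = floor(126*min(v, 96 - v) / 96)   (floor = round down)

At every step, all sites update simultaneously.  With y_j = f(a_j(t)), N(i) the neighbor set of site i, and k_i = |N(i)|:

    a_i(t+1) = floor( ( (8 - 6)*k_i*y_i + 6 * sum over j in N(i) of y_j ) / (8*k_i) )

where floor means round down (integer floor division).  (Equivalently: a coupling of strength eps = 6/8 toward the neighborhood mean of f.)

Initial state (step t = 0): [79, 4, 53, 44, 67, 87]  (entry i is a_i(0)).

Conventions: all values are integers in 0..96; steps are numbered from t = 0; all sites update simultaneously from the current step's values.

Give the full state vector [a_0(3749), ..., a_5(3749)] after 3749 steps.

Answer: [46, 46, 45, 44, 44, 45]
Key observation: The state at step 14, [59, 59, 58, 57, 57, 58], reappears at step 22: the system is in a cycle of period 8 from step 14 on.  Therefore the state at step 3749 equals the state at step 14 + ((3749 - 14) mod 8) = 21, which is [46, 46, 45, 44, 44, 45].

Derivation:
t=0: [79, 4, 53, 44, 67, 87]
t=1: [11, 30, 37, 49, 35, 25]
t=2: [30, 33, 49, 50, 46, 30]
t=3: [40, 48, 53, 60, 52, 46]
t=4: [59, 56, 55, 54, 54, 55]
t=5: [51, 50, 53, 54, 54, 51]
t=6: [59, 58, 57, 55, 56, 57]
t=7: [49, 49, 51, 51, 52, 50]
t=8: [60, 60, 59, 58, 58, 59]
t=9: [47, 47, 48, 48, 48, 48]
t=10: [61, 61, 62, 63, 63, 62]
t=11: [44, 44, 44, 43, 43, 44]
t=12: [57, 57, 56, 56, 56, 56]
t=13: [51, 51, 51, 52, 52, 51]
t=14: [59, 59, 58, 57, 57, 58]
t=15: [48, 48, 49, 50, 50, 49]
t=16: [62, 62, 61, 60, 60, 61]
t=17: [44, 44, 45, 46, 46, 45]
t=18: [57, 57, 58, 59, 59, 58]
t=19: [50, 50, 49, 48, 48, 49]
t=20: [60, 60, 61, 62, 62, 61]
t=21: [46, 46, 45, 44, 44, 45]
t=22: [59, 59, 58, 57, 57, 58]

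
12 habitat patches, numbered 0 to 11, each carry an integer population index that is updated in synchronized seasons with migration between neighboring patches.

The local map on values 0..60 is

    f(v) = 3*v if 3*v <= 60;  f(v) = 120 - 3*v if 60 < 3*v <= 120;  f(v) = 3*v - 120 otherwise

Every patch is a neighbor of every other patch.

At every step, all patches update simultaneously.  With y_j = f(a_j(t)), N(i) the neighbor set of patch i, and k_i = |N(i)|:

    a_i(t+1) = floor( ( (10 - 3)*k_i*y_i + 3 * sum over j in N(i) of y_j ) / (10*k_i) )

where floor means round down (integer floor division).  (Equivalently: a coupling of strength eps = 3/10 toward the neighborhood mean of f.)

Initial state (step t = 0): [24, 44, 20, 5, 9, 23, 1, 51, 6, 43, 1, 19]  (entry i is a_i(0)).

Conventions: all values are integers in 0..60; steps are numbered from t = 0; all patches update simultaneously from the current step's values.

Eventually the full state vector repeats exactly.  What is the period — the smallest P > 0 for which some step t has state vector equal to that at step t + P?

Simulating step by step:
t=0: [24, 44, 20, 5, 9, 23, 1, 51, 6, 43, 1, 19]
t=1: [41, 17, 49, 19, 27, 43, 11, 31, 21, 15, 11, 47]
t=2: [12, 45, 29, 49, 37, 17, 33, 29, 49, 41, 33, 25]
t=3: [32, 18, 30, 26, 14, 43, 22, 30, 26, 10, 22, 39]
t=4: [27, 47, 31, 39, 39, 17, 47, 31, 39, 31, 47, 13]
t=5: [33, 21, 25, 9, 9, 42, 21, 25, 9, 25, 21, 33]
t=6: [25, 50, 42, 30, 30, 15, 50, 42, 30, 42, 50, 25]
t=7: [39, 29, 13, 29, 29, 39, 29, 13, 29, 13, 29, 39]
t=8: [10, 31, 35, 31, 31, 10, 31, 35, 31, 35, 31, 10]
t=9: [28, 26, 18, 26, 26, 28, 26, 18, 26, 18, 26, 28]
t=10: [38, 42, 50, 42, 42, 38, 42, 50, 42, 50, 42, 38]
t=11: [7, 7, 24, 7, 7, 7, 7, 24, 7, 24, 7, 7]
t=12: [23, 23, 41, 23, 23, 23, 23, 41, 23, 41, 23, 23]
t=13: [47, 47, 14, 47, 47, 47, 47, 14, 47, 14, 47, 47]
t=14: [22, 22, 36, 22, 22, 22, 22, 36, 22, 36, 22, 22]
t=15: [50, 50, 22, 50, 50, 50, 50, 22, 50, 22, 50, 50]
t=16: [31, 31, 48, 31, 31, 31, 31, 48, 31, 48, 31, 31]
t=17: [26, 26, 24, 26, 26, 26, 26, 24, 26, 24, 26, 26]
t=18: [42, 42, 46, 42, 42, 42, 42, 46, 42, 46, 42, 42]
t=19: [6, 6, 15, 6, 6, 6, 6, 15, 6, 15, 6, 6]
t=20: [20, 20, 38, 20, 20, 20, 20, 38, 20, 38, 20, 20]
t=21: [55, 55, 19, 55, 55, 55, 55, 19, 55, 19, 55, 55]
t=22: [45, 45, 54, 45, 45, 45, 45, 54, 45, 54, 45, 45]
t=23: [17, 17, 35, 17, 17, 17, 17, 35, 17, 35, 17, 17]
t=24: [48, 48, 23, 48, 48, 48, 48, 23, 48, 23, 48, 48]
t=25: [26, 26, 44, 26, 26, 26, 26, 44, 26, 44, 26, 26]
t=26: [39, 39, 19, 39, 39, 39, 39, 19, 39, 19, 39, 39]
t=27: [7, 7, 43, 7, 7, 7, 7, 43, 7, 43, 7, 7]
t=28: [20, 20, 11, 20, 20, 20, 20, 11, 20, 11, 20, 20]
t=29: [57, 57, 39, 57, 57, 57, 57, 39, 57, 39, 57, 57]
t=30: [47, 47, 14, 47, 47, 47, 47, 14, 47, 14, 47, 47]

Answer: 17
Key observation: The state at step 13, [47, 47, 14, 47, 47, 47, 47, 14, 47, 14, 47, 47], reappears at step 30 — and no state repeats earlier — so the cycle the system enters has period 17.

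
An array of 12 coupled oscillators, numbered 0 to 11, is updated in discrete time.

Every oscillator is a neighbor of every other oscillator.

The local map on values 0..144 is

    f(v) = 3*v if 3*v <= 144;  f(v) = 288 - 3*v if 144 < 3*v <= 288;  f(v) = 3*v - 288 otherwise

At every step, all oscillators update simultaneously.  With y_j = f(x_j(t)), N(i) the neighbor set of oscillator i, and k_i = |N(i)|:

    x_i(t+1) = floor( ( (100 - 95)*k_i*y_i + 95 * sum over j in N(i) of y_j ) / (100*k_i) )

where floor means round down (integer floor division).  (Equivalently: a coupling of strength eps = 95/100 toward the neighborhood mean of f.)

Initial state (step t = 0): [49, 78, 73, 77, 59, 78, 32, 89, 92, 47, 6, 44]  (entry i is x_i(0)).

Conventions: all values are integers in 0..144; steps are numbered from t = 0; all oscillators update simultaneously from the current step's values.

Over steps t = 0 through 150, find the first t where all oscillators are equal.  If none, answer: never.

Simulating step by step:
t=0: [49, 78, 73, 77, 59, 78, 32, 89, 92, 47, 6, 44]  (not all equal)
t=1: [73, 76, 75, 76, 74, 76, 74, 77, 77, 73, 77, 73]  (not all equal)
t=2: [62, 62, 62, 62, 62, 62, 62, 62, 62, 62, 62, 62]  (all equal)

Answer: 2
Key observation: Synchronization is absorbing here: once all oscillators are equal they stay equal, and step 2 is the first all-equal step.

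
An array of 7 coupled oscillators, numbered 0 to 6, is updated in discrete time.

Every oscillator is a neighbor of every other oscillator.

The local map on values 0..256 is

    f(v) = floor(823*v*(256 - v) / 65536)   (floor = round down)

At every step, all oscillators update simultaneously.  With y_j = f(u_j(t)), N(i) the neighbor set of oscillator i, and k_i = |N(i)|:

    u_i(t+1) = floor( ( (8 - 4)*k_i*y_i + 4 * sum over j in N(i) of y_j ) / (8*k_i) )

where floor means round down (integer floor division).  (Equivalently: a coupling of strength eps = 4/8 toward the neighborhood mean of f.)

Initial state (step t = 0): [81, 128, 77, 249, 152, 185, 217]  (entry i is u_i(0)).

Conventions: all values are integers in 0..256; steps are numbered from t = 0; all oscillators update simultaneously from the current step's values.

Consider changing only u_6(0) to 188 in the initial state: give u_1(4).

Answer: u_1(4) = 190
Key observation: This trace re-runs the system from the modified initial state.

Derivation:
t=0: [81, 128, 77, 249, 152, 185, 188]
t=1: [165, 177, 163, 100, 174, 159, 158]
t=2: [187, 182, 188, 190, 184, 189, 190]
t=3: [161, 164, 160, 159, 163, 160, 159]
t=4: [191, 190, 191, 192, 190, 191, 192]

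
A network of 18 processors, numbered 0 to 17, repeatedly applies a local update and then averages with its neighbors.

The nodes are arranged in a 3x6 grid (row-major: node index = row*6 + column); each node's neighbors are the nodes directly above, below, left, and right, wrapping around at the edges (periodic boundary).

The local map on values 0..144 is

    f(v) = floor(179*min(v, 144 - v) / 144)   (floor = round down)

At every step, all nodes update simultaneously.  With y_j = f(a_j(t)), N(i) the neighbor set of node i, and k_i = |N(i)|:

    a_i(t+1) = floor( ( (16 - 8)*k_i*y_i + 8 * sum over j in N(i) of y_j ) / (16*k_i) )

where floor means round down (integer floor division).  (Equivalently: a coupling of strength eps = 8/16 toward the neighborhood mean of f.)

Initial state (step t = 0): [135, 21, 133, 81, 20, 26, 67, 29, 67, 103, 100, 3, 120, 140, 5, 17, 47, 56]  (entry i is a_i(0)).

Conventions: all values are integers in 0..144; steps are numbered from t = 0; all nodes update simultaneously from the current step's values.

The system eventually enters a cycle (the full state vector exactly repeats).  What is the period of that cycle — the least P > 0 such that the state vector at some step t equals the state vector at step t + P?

Simulating step by step:
t=0: [135, 21, 133, 81, 20, 26, 67, 29, 67, 103, 100, 3, 120, 140, 5, 17, 47, 56]
t=1: [26, 21, 30, 52, 39, 29, 51, 42, 54, 54, 43, 31, 35, 14, 18, 34, 50, 49]
t=2: [37, 30, 40, 56, 50, 40, 52, 47, 55, 61, 53, 45, 43, 26, 31, 47, 56, 52]
t=3: [47, 41, 51, 65, 62, 52, 58, 54, 61, 70, 65, 57, 52, 39, 44, 60, 65, 60]
t=4: [60, 54, 63, 77, 76, 66, 68, 64, 71, 82, 79, 71, 63, 53, 59, 74, 78, 71]
t=5: [75, 70, 77, 82, 82, 82, 81, 77, 82, 80, 81, 85, 77, 69, 76, 82, 83, 85]
t=6: [83, 85, 82, 78, 76, 77, 79, 82, 79, 78, 77, 74, 81, 84, 82, 77, 75, 75]
t=7: [76, 74, 77, 81, 83, 82, 79, 76, 79, 82, 83, 84, 78, 75, 77, 82, 84, 84]
t=8: [82, 85, 82, 78, 75, 76, 80, 83, 80, 77, 75, 75, 81, 84, 82, 77, 74, 75]
t=9: [77, 74, 77, 82, 84, 83, 78, 75, 78, 82, 85, 84, 78, 74, 77, 82, 85, 84]
t=10: [82, 85, 82, 77, 74, 75, 81, 84, 82, 77, 73, 75, 81, 85, 82, 77, 73, 75]
t=11: [77, 74, 77, 82, 86, 84, 78, 74, 77, 82, 86, 84, 78, 74, 77, 82, 86, 84]
t=12: [82, 86, 82, 77, 72, 74, 81, 85, 82, 77, 72, 74, 81, 85, 82, 77, 72, 74]
t=13: [77, 73, 77, 83, 88, 86, 78, 74, 77, 83, 88, 86, 78, 74, 77, 83, 88, 86]
t=14: [82, 86, 82, 75, 70, 73, 81, 86, 82, 75, 70, 72, 81, 86, 82, 75, 70, 72]
t=15: [78, 73, 77, 84, 86, 86, 78, 73, 77, 84, 87, 87, 78, 73, 77, 84, 87, 87]
t=16: [81, 86, 82, 74, 71, 72, 81, 86, 82, 74, 70, 71, 81, 86, 82, 74, 70, 71]
t=17: [78, 73, 77, 85, 87, 87, 78, 73, 77, 85, 87, 86, 78, 73, 77, 85, 87, 86]
t=18: [81, 86, 82, 73, 70, 72, 81, 86, 82, 73, 70, 72, 81, 86, 82, 73, 70, 72]
t=19: [78, 73, 77, 86, 87, 87, 78, 73, 77, 86, 87, 87, 78, 73, 77, 86, 87, 87]
t=20: [81, 86, 82, 73, 70, 71, 81, 86, 82, 73, 70, 71, 81, 86, 82, 73, 70, 71]
t=21: [78, 73, 77, 86, 87, 86, 78, 73, 77, 86, 87, 86, 78, 73, 77, 86, 87, 86]
t=22: [81, 86, 82, 73, 70, 73, 81, 86, 82, 73, 70, 73, 81, 86, 82, 73, 70, 73]
t=23: [78, 73, 77, 86, 87, 86, 78, 73, 77, 86, 87, 86, 78, 73, 77, 86, 87, 86]

Answer: 2
Key observation: The state at step 21, [78, 73, 77, 86, 87, 86, 78, 73, 77, 86, 87, 86, 78, 73, 77, 86, 87, 86], reappears at step 23 — and no state repeats earlier — so the cycle the system enters has period 2.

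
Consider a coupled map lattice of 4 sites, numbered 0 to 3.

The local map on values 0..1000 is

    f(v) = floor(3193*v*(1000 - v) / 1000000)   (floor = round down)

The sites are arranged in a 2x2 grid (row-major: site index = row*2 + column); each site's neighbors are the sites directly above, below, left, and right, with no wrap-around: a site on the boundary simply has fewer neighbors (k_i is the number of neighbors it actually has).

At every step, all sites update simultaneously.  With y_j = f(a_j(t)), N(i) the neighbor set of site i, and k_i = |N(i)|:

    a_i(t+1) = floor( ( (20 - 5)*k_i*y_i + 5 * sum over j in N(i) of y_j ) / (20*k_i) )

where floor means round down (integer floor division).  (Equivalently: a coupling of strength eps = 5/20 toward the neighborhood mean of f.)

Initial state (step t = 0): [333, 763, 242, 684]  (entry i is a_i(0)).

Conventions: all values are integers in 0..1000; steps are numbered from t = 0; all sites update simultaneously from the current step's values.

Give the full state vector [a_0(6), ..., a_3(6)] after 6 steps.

Answer: [760, 765, 765, 765]

Derivation:
t=0: [333, 763, 242, 684]
t=1: [677, 607, 613, 662]
t=2: [713, 747, 744, 725]
t=3: [641, 613, 617, 628]
t=4: [739, 752, 750, 747]
t=5: [610, 598, 600, 601]
t=6: [760, 765, 765, 765]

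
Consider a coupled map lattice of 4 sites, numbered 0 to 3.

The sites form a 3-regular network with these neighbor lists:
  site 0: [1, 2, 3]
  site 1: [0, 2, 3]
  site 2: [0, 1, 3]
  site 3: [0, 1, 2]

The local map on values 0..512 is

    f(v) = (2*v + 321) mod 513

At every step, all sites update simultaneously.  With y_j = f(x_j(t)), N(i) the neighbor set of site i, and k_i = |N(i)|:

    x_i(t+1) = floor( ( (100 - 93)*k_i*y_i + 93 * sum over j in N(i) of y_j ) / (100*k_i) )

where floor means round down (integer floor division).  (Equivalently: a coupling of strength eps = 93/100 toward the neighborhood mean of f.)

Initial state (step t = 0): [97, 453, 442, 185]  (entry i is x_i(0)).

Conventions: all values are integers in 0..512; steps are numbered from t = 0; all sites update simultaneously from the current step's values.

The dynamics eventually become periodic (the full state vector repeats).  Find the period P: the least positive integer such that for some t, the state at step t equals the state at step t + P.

Answer: 18
Key observation: The state at step 7, [388, 388, 388, 388], reappears at step 25 — and no state repeats earlier — so the cycle the system enters has period 18.

Derivation:
t=0: [97, 453, 442, 185]
t=1: [173, 125, 130, 130]
t=2: [70, 93, 91, 91]
t=3: [501, 490, 491, 491]
t=4: [277, 283, 282, 282]
t=5: [371, 369, 369, 369]
t=6: [33, 34, 34, 34]
t=7: [388, 388, 388, 388]
t=8: [71, 71, 71, 71]
t=9: [463, 463, 463, 463]
t=10: [221, 221, 221, 221]
t=11: [250, 250, 250, 250]
t=12: [308, 308, 308, 308]
t=13: [424, 424, 424, 424]
t=14: [143, 143, 143, 143]
t=15: [94, 94, 94, 94]
t=16: [509, 509, 509, 509]
t=17: [313, 313, 313, 313]
t=18: [434, 434, 434, 434]
t=19: [163, 163, 163, 163]
t=20: [134, 134, 134, 134]
t=21: [76, 76, 76, 76]
t=22: [473, 473, 473, 473]
t=23: [241, 241, 241, 241]
t=24: [290, 290, 290, 290]
t=25: [388, 388, 388, 388]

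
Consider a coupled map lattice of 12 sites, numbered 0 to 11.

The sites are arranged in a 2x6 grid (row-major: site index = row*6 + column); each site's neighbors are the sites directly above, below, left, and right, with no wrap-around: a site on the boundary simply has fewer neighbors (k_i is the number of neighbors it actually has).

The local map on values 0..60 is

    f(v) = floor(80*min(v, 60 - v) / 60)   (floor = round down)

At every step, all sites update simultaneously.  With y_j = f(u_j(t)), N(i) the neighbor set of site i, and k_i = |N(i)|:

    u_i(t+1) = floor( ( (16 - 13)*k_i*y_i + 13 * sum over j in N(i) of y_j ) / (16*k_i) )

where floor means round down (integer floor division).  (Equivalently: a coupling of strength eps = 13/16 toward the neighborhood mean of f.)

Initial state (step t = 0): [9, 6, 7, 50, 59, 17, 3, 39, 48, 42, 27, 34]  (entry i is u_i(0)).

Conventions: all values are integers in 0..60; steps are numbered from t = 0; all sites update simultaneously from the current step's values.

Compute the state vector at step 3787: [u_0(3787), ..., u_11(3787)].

Simulating step by step:
t=0: [9, 6, 7, 50, 59, 17, 3, 39, 48, 42, 27, 34]
t=1: [7, 14, 11, 11, 19, 18, 17, 12, 19, 22, 22, 29]
t=2: [17, 13, 18, 21, 22, 30, 14, 20, 20, 23, 30, 28]
t=3: [18, 22, 23, 27, 34, 34, 22, 21, 26, 31, 33, 39]
t=4: [28, 27, 32, 34, 35, 31, 26, 30, 32, 35, 33, 33]
t=5: [35, 37, 35, 34, 35, 35, 37, 36, 36, 35, 34, 36]
t=6: [30, 32, 32, 33, 33, 32, 32, 30, 32, 33, 32, 33]
t=7: [37, 38, 36, 36, 36, 36, 39, 37, 37, 36, 36, 36]
t=8: [28, 30, 30, 32, 32, 32, 29, 29, 31, 31, 32, 32]
t=9: [38, 38, 38, 38, 37, 37, 37, 38, 38, 37, 37, 37]
t=10: [29, 29, 29, 29, 29, 30, 29, 29, 29, 29, 30, 30]
t=11: [38, 38, 38, 38, 39, 39, 38, 38, 38, 38, 38, 40]
t=12: [29, 29, 29, 28, 28, 27, 29, 29, 29, 29, 27, 28]
t=13: [38, 38, 37, 37, 36, 36, 38, 38, 38, 37, 37, 36]
t=14: [29, 29, 29, 30, 30, 32, 29, 29, 29, 29, 31, 31]
t=15: [38, 38, 38, 38, 38, 38, 38, 38, 38, 38, 38, 37]
t=16: [29, 29, 29, 29, 29, 29, 29, 29, 29, 29, 29, 29]
t=17: [38, 38, 38, 38, 38, 38, 38, 38, 38, 38, 38, 38]
t=18: [29, 29, 29, 29, 29, 29, 29, 29, 29, 29, 29, 29]

Answer: [38, 38, 38, 38, 38, 38, 38, 38, 38, 38, 38, 38]
Key observation: The state at step 16, [29, 29, 29, 29, 29, 29, 29, 29, 29, 29, 29, 29], reappears at step 18: the system is in a cycle of period 2 from step 16 on.  Therefore the state at step 3787 equals the state at step 16 + ((3787 - 16) mod 2) = 17, which is [38, 38, 38, 38, 38, 38, 38, 38, 38, 38, 38, 38].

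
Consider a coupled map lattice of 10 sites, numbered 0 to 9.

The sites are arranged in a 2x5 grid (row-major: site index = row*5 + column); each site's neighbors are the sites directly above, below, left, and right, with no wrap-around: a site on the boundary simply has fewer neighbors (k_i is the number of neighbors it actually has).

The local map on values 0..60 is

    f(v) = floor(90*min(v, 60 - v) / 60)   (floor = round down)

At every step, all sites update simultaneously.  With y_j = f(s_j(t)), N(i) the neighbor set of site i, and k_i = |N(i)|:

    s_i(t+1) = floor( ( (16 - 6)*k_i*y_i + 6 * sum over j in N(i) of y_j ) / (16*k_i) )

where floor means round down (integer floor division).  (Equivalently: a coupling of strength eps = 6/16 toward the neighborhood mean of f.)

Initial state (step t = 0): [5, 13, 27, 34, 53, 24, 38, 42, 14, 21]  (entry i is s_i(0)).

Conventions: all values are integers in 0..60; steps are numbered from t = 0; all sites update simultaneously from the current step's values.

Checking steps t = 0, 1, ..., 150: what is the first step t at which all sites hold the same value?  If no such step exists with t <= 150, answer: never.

Answer: never
Key observation: The state at step 36 reappears at step 48 — the system is in a cycle of period 12 from step 36 on.  No step 0..48 is synchronized, and the cycle repeats forever, so no step up to 150 (or ever) has all sites equal.

Derivation:
t=0: [5, 13, 27, 34, 53, 24, 38, 42, 14, 21]  (not all equal)
t=1: [14, 21, 35, 33, 19, 30, 30, 28, 25, 25]  (not all equal)
t=2: [27, 32, 37, 37, 31, 40, 42, 41, 38, 35]  (not all equal)
t=3: [38, 38, 34, 35, 40, 31, 29, 29, 33, 37]  (not all equal)
t=4: [34, 35, 38, 36, 32, 41, 41, 42, 39, 34]  (not all equal)
t=5: [36, 35, 33, 35, 40, 30, 29, 28, 32, 38]  (not all equal)
t=6: [37, 38, 39, 37, 31, 42, 42, 41, 40, 34]  (not all equal)
t=7: [32, 32, 31, 34, 40, 28, 27, 28, 31, 38]  (not all equal)
t=8: [42, 41, 42, 38, 32, 41, 40, 42, 41, 34]  (not all equal)
t=9: [27, 28, 27, 32, 39, 28, 29, 27, 29, 37]  (not all equal)
t=10: [40, 41, 40, 40, 33, 41, 42, 40, 41, 35]  (not all equal)
t=11: [29, 28, 29, 31, 37, 28, 27, 29, 29, 35]  (not all equal)
t=12: [42, 42, 42, 41, 36, 41, 40, 42, 42, 37]  (not all equal)
t=13: [27, 27, 27, 28, 34, 28, 29, 27, 28, 33]  (not all equal)
t=14: [40, 40, 40, 41, 39, 41, 42, 40, 41, 40]  (not all equal)
t=15: [29, 29, 29, 28, 30, 28, 27, 29, 28, 29]  (not all equal)
t=16: [42, 42, 42, 42, 44, 41, 41, 42, 42, 43]  (not all equal)
t=17: [27, 27, 27, 26, 24, 27, 27, 27, 26, 25]  (not all equal)
t=18: [40, 40, 39, 38, 36, 40, 40, 39, 38, 37]  (not all equal)
t=19: [30, 30, 31, 33, 35, 30, 30, 31, 32, 34]  (not all equal)
t=20: [45, 44, 42, 40, 37, 45, 44, 43, 41, 39]  (not all equal)
t=21: [22, 24, 26, 29, 32, 22, 23, 25, 28, 31]  (not all equal)
t=22: [33, 35, 38, 42, 42, 33, 34, 37, 41, 42]  (not all equal)
t=23: [39, 37, 32, 27, 27, 39, 38, 33, 28, 27]  (not all equal)
t=24: [31, 34, 40, 40, 40, 31, 33, 39, 41, 40]  (not all equal)
t=25: [42, 38, 31, 29, 30, 42, 39, 31, 28, 29]  (not all equal)
t=26: [28, 33, 41, 43, 44, 27, 32, 41, 42, 43]  (not all equal)
t=27: [41, 39, 29, 25, 24, 40, 39, 29, 26, 25]  (not all equal)
t=28: [28, 32, 40, 37, 36, 29, 32, 41, 39, 37]  (not all equal)
t=29: [42, 40, 31, 33, 35, 42, 40, 30, 31, 33]  (not all equal)
t=30: [27, 31, 41, 40, 38, 27, 31, 42, 42, 40]  (not all equal)
t=31: [40, 40, 30, 29, 31, 40, 40, 29, 27, 30]  (not all equal)
t=32: [30, 31, 42, 42, 43, 30, 31, 41, 41, 43]  (not all equal)
t=33: [44, 41, 29, 26, 25, 44, 41, 29, 27, 25]  (not all equal)
t=34: [24, 29, 40, 39, 37, 24, 29, 40, 39, 37]  (not all equal)
t=35: [37, 40, 31, 31, 33, 37, 40, 31, 31, 33]  (not all equal)
t=36: [33, 32, 41, 42, 40, 33, 32, 41, 42, 40]  (not all equal)
t=37: [40, 40, 29, 27, 29, 40, 40, 29, 27, 29]  (not all equal)
t=38: [30, 31, 41, 40, 42, 30, 31, 41, 40, 42]  (not all equal)
t=39: [44, 41, 30, 29, 27, 44, 41, 30, 29, 27]  (not all equal)
t=40: [24, 29, 42, 42, 40, 24, 29, 42, 42, 40]  (not all equal)
t=41: [37, 40, 29, 27, 29, 37, 40, 29, 27, 29]  (not all equal)
t=42: [33, 32, 41, 40, 42, 33, 32, 41, 40, 42]  (not all equal)
t=43: [40, 40, 30, 29, 27, 40, 40, 30, 29, 27]  (not all equal)
t=44: [30, 31, 42, 42, 40, 30, 31, 42, 42, 40]  (not all equal)
t=45: [44, 41, 29, 27, 29, 44, 41, 29, 27, 29]  (not all equal)
t=46: [24, 29, 40, 40, 42, 24, 29, 40, 40, 42]  (not all equal)
t=47: [37, 40, 31, 29, 27, 37, 40, 31, 29, 27]  (not all equal)
t=48: [33, 32, 41, 42, 40, 33, 32, 41, 42, 40]  (not all equal)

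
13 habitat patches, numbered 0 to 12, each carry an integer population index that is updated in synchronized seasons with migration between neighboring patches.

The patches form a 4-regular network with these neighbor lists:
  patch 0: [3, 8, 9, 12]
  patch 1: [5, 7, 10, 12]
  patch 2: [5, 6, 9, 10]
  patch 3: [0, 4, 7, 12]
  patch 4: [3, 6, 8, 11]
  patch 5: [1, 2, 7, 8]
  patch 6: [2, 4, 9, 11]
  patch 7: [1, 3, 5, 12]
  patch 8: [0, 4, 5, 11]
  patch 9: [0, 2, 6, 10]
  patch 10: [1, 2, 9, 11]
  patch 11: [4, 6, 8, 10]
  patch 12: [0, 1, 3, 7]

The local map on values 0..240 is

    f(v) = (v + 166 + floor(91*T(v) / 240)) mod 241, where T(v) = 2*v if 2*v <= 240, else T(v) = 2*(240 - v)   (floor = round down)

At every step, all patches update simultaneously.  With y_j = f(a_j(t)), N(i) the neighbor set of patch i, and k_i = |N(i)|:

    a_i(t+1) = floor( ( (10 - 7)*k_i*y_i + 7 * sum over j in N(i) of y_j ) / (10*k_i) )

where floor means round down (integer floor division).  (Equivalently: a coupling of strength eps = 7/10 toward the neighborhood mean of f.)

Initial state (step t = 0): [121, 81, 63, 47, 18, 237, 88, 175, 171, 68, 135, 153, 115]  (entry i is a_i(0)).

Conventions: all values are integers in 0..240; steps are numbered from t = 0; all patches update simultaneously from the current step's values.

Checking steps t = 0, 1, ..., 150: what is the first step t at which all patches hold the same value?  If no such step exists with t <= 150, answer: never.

Answer: 9
Key observation: Synchronization is absorbing here: once all patches are equal they stay equal, and step 9 is the first all-equal step.

Derivation:
t=0: [121, 81, 63, 47, 18, 237, 88, 175, 171, 68, 135, 153, 115]  (not all equal)
t=1: [97, 121, 85, 108, 125, 119, 97, 108, 156, 81, 92, 141, 100]  (not all equal)
t=2: [102, 116, 89, 112, 127, 122, 101, 118, 131, 81, 98, 123, 110]  (not all equal)
t=3: [108, 122, 94, 122, 128, 124, 104, 127, 131, 87, 101, 123, 120]  (not all equal)
t=4: [119, 130, 100, 132, 131, 128, 109, 136, 132, 95, 107, 125, 132]  (not all equal)
t=5: [128, 133, 110, 137, 133, 131, 116, 138, 136, 108, 115, 129, 137]  (not all equal)
t=6: [134, 137, 124, 139, 137, 135, 127, 139, 138, 123, 127, 134, 139]  (not all equal)
t=7: [139, 139, 136, 139, 139, 139, 137, 139, 139, 136, 137, 138, 139]  (not all equal)
t=8: [139, 140, 139, 140, 140, 139, 139, 140, 140, 139, 139, 140, 140]  (not all equal)
t=9: [140, 140, 140, 140, 140, 140, 140, 140, 140, 140, 140, 140, 140]  (all equal)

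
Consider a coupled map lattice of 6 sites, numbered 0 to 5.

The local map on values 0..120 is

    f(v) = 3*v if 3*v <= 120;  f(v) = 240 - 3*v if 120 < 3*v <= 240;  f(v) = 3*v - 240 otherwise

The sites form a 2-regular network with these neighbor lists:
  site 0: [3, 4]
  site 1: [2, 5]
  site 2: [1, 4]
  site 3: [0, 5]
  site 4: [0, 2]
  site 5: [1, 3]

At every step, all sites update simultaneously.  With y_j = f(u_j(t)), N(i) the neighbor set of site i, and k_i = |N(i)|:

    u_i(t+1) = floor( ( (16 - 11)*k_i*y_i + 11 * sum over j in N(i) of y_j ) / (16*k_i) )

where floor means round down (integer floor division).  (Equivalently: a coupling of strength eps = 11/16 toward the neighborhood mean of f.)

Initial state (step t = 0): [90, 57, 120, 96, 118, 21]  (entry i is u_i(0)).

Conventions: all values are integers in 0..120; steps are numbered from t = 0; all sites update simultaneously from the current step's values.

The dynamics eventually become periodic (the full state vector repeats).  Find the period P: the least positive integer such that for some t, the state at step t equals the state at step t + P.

Answer: 6
Key observation: The state at step 73, [38, 81, 38, 81, 81, 38], reappears at step 79 — and no state repeats earlier — so the cycle the system enters has period 6.

Derivation:
t=0: [90, 57, 120, 96, 118, 21]
t=1: [65, 84, 100, 46, 87, 59]
t=2: [56, 46, 30, 69, 42, 58]
t=3: [73, 85, 102, 57, 91, 67]
t=4: [41, 40, 37, 42, 40, 41]
t=5: [117, 115, 117, 116, 115, 117]
t=6: [107, 109, 106, 110, 109, 107]
t=7: [86, 81, 84, 83, 81, 86]
t=8: [9, 11, 5, 15, 11, 9]
t=9: [35, 24, 27, 32, 24, 35]
t=10: [90, 86, 74, 102, 86, 90]
t=11: [38, 22, 18, 41, 22, 38]
t=12: [98, 78, 62, 114, 78, 98]
t=13: [54, 39, 21, 69, 39, 54]
t=14: [75, 85, 100, 63, 85, 75]
t=15: [27, 30, 29, 26, 30, 27]
t=16: [83, 85, 89, 80, 85, 83]
t=17: [7, 17, 18, 6, 17, 7]
t=18: [30, 41, 51, 20, 41, 30]
t=19: [88, 97, 107, 80, 97, 88]
t=20: [25, 52, 60, 16, 52, 25]
t=21: [68, 72, 76, 66, 72, 68]
t=22: [33, 24, 20, 37, 24, 33]
t=23: [93, 77, 68, 102, 77, 93]
t=24: [37, 28, 17, 47, 28, 37]
t=25: [97, 81, 73, 107, 81, 97]
t=26: [44, 25, 8, 60, 25, 44]
t=27: [80, 68, 59, 93, 68, 80]
t=28: [25, 32, 44, 12, 32, 25]
t=29: [68, 92, 99, 62, 92, 68]
t=30: [42, 43, 42, 41, 43, 42]
t=31: [114, 113, 111, 114, 113, 114]
t=32: [100, 97, 97, 102, 97, 100]
t=33: [58, 54, 51, 61, 54, 58]
t=34: [67, 76, 80, 63, 76, 67]
t=35: [33, 17, 8, 42, 17, 33]
t=36: [87, 58, 42, 103, 58, 87]
t=37: [52, 67, 81, 36, 67, 52]
t=38: [76, 42, 27, 91, 42, 76]
t=39: [54, 67, 103, 18, 67, 54]
t=40: [56, 62, 48, 70, 62, 56]
t=41: [51, 74, 67, 58, 74, 51]
t=42: [56, 48, 24, 80, 48, 56]
t=43: [55, 79, 88, 49, 79, 55]
t=44: [56, 34, 9, 80, 34, 56]
t=45: [57, 65, 78, 49, 65, 57]
t=46: [69, 39, 32, 76, 39, 69]
t=47: [54, 80, 110, 26, 80, 54]
t=48: [51, 57, 28, 78, 57, 51]
t=49: [52, 80, 73, 61, 80, 52]
t=50: [45, 36, 6, 75, 36, 45]
t=51: [75, 76, 79, 76, 76, 75]
t=52: [12, 9, 9, 14, 9, 12]
t=53: [34, 30, 27, 37, 30, 34]
t=54: [100, 91, 87, 104, 91, 100]
t=55: [54, 38, 29, 63, 38, 54]
t=56: [81, 92, 105, 69, 92, 81]
t=57: [24, 38, 48, 12, 38, 24]
t=58: [74, 93, 108, 60, 93, 74]
t=59: [39, 47, 53, 31, 47, 39]
t=60: [102, 99, 93, 109, 99, 102]
t=61: [70, 53, 51, 72, 53, 70]
t=62: [45, 65, 82, 28, 65, 45]
t=63: [77, 52, 32, 98, 52, 77]
t=64: [50, 62, 87, 23, 62, 50]
t=65: [70, 55, 43, 83, 55, 70]
t=66: [38, 71, 86, 23, 71, 38]
t=67: [68, 53, 24, 99, 53, 68]
t=68: [58, 62, 78, 42, 62, 58]
t=69: [78, 41, 39, 81, 41, 78]
t=70: [43, 78, 117, 5, 78, 43]
t=71: [41, 78, 38, 81, 78, 41]
t=72: [39, 81, 39, 81, 81, 39]
t=73: [38, 81, 38, 81, 81, 38]
t=74: [37, 79, 37, 79, 79, 37]
t=75: [36, 77, 36, 77, 77, 36]
t=76: [39, 77, 39, 77, 77, 39]
t=77: [42, 83, 42, 83, 83, 42]
t=78: [41, 81, 41, 81, 81, 41]
t=79: [38, 81, 38, 81, 81, 38]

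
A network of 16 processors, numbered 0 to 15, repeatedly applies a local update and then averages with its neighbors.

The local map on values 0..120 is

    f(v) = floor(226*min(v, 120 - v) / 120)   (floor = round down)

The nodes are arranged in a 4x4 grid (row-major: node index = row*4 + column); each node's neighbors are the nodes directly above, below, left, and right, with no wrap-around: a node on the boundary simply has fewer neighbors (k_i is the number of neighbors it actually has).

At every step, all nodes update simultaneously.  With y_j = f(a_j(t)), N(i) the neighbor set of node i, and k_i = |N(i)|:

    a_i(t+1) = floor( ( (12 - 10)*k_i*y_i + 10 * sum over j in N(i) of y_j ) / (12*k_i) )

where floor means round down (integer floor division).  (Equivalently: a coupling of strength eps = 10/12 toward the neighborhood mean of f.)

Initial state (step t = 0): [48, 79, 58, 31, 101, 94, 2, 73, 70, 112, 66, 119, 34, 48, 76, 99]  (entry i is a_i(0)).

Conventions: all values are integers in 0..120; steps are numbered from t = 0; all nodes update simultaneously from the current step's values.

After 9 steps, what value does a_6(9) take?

Answer: a_6(9) = 64

Derivation:
t=0: [48, 79, 58, 31, 101, 94, 2, 73, 70, 112, 66, 119, 34, 48, 76, 99]
t=1: [61, 81, 56, 91, 70, 35, 72, 31, 47, 71, 37, 63, 87, 59, 77, 41]
t=2: [88, 90, 77, 76, 89, 83, 76, 79, 83, 84, 88, 74, 93, 83, 84, 90]
t=3: [57, 67, 74, 79, 64, 66, 73, 82, 60, 66, 72, 67, 65, 62, 62, 73]
t=4: [102, 98, 87, 78, 106, 98, 87, 85, 104, 102, 97, 85, 109, 105, 97, 101]
t=5: [33, 44, 60, 66, 33, 40, 54, 68, 26, 35, 49, 50, 27, 31, 36, 50]
t=6: [70, 83, 97, 104, 61, 77, 95, 98, 57, 67, 83, 94, 52, 60, 78, 82]
t=7: [90, 71, 47, 40, 96, 81, 56, 41, 103, 93, 68, 58, 107, 95, 83, 64]
t=8: [66, 75, 90, 81, 52, 73, 87, 93, 38, 60, 85, 95, 36, 47, 80, 91]
t=9: [92, 82, 70, 56, 88, 88, 64, 58, 88, 83, 72, 54, 77, 85, 70, 59]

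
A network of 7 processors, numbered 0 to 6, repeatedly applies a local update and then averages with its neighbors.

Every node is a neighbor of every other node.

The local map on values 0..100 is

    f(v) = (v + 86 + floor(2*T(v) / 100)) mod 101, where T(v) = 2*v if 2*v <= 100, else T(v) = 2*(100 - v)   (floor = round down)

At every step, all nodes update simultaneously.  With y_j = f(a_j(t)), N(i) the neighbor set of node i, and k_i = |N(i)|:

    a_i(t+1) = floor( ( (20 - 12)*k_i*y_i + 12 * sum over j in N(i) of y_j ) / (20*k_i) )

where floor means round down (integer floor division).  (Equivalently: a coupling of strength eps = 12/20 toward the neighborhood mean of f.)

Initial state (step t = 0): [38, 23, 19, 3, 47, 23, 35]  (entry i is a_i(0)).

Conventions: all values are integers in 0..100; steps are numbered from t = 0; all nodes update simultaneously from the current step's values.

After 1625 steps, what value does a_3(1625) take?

Simulating step by step:
t=0: [38, 23, 19, 3, 47, 23, 35]
t=1: [25, 21, 19, 45, 28, 21, 25]
t=2: [11, 10, 9, 17, 12, 10, 11]
t=3: [87, 86, 86, 58, 87, 86, 87]
t=4: [68, 68, 68, 60, 68, 68, 68]
t=5: [53, 53, 53, 50, 53, 53, 53]
t=6: [38, 38, 38, 38, 38, 38, 38]
t=7: [24, 24, 24, 24, 24, 24, 24]
t=8: [9, 9, 9, 9, 9, 9, 9]
t=9: [95, 95, 95, 95, 95, 95, 95]
t=10: [80, 80, 80, 80, 80, 80, 80]
t=11: [65, 65, 65, 65, 65, 65, 65]
t=12: [51, 51, 51, 51, 51, 51, 51]
t=13: [37, 37, 37, 37, 37, 37, 37]
t=14: [23, 23, 23, 23, 23, 23, 23]
t=15: [8, 8, 8, 8, 8, 8, 8]
t=16: [94, 94, 94, 94, 94, 94, 94]
t=17: [79, 79, 79, 79, 79, 79, 79]
t=18: [64, 64, 64, 64, 64, 64, 64]
t=19: [50, 50, 50, 50, 50, 50, 50]
t=20: [37, 37, 37, 37, 37, 37, 37]

Answer: a_3(1625) = 8
Key observation: The state at step 13, [37, 37, 37, 37, 37, 37, 37], reappears at step 20: the system is in a cycle of period 7 from step 13 on.  Therefore the state at step 1625 equals the state at step 13 + ((1625 - 13) mod 7) = 15, which is [8, 8, 8, 8, 8, 8, 8].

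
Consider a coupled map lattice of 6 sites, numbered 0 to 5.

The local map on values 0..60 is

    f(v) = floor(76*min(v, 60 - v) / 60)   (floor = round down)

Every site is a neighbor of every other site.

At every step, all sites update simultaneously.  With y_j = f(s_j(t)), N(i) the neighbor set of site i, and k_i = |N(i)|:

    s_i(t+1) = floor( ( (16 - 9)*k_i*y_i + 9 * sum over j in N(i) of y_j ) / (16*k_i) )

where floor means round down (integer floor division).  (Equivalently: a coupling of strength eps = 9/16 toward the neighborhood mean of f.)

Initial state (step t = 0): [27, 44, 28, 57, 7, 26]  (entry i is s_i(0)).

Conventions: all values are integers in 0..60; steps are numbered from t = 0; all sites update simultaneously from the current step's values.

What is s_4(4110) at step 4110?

Answer: s_4(4110) = 36
Key observation: The state at step 5, [31, 31, 31, 31, 31, 31], reappears at step 13: the system is in a cycle of period 8 from step 5 on.  Therefore the state at step 4110 equals the state at step 5 + ((4110 - 5) mod 8) = 6, which is [36, 36, 36, 36, 36, 36].

Derivation:
t=0: [27, 44, 28, 57, 7, 26]
t=1: [25, 21, 26, 15, 17, 25]
t=2: [28, 26, 28, 24, 24, 28]
t=3: [33, 32, 33, 31, 31, 33]
t=4: [34, 34, 34, 35, 35, 34]
t=5: [31, 31, 31, 31, 31, 31]
t=6: [36, 36, 36, 36, 36, 36]
t=7: [30, 30, 30, 30, 30, 30]
t=8: [38, 38, 38, 38, 38, 38]
t=9: [27, 27, 27, 27, 27, 27]
t=10: [34, 34, 34, 34, 34, 34]
t=11: [32, 32, 32, 32, 32, 32]
t=12: [35, 35, 35, 35, 35, 35]
t=13: [31, 31, 31, 31, 31, 31]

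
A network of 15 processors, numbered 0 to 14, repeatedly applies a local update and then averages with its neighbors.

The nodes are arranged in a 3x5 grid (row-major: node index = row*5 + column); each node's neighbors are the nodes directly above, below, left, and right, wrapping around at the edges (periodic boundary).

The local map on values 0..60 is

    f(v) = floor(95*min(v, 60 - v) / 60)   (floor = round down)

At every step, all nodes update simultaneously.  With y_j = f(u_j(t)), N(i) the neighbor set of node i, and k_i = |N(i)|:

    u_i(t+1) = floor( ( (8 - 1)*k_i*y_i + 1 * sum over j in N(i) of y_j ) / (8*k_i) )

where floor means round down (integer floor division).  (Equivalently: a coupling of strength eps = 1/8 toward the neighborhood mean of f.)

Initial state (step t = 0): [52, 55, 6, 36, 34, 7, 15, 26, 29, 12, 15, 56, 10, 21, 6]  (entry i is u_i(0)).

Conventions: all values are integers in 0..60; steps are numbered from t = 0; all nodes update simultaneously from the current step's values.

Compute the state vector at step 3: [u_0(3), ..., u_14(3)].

Answer: [31, 20, 28, 38, 43, 32, 42, 43, 41, 43, 44, 21, 35, 30, 31]

Derivation:
t=0: [52, 55, 6, 36, 34, 7, 15, 26, 29, 12, 15, 56, 10, 21, 6]
t=1: [13, 7, 11, 37, 38, 12, 22, 38, 43, 19, 21, 7, 15, 32, 11]
t=2: [20, 12, 18, 35, 32, 20, 32, 32, 27, 29, 30, 12, 23, 41, 19]
t=3: [31, 20, 28, 38, 43, 32, 42, 43, 41, 43, 44, 21, 35, 30, 31]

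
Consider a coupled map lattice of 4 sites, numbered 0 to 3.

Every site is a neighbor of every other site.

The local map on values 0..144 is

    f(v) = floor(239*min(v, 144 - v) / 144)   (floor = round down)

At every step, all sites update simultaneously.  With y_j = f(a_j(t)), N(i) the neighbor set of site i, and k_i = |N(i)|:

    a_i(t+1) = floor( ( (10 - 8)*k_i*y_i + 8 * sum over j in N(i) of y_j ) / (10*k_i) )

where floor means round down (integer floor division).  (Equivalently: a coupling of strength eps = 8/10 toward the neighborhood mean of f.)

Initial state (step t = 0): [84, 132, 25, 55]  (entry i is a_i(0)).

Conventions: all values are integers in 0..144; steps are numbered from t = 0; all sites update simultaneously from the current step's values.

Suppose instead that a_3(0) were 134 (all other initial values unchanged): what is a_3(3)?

Simulating step by step:
t=0: [84, 132, 25, 134]
t=1: [40, 45, 43, 45]
t=2: [71, 71, 71, 71]
t=3: [117, 117, 117, 117]

Answer: a_3(3) = 117
Key observation: This trace re-runs the system from the modified initial state.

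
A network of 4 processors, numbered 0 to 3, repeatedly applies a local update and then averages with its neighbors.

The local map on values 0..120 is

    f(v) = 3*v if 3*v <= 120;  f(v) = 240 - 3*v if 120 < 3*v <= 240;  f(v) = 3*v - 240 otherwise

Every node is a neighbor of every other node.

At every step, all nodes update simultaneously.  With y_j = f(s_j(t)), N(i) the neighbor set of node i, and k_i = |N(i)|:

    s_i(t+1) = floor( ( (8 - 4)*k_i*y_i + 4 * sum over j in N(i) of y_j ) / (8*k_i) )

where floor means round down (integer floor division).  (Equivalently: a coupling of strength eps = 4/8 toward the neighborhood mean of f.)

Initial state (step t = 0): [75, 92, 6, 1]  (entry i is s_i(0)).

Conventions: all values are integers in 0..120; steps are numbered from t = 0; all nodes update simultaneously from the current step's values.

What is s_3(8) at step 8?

Answer: s_3(8) = 110

Derivation:
t=0: [75, 92, 6, 1]
t=1: [17, 24, 18, 13]
t=2: [53, 60, 54, 49]
t=3: [79, 72, 78, 83]
t=4: [8, 15, 9, 10]
t=5: [29, 36, 30, 31]
t=6: [92, 99, 93, 94]
t=7: [41, 48, 42, 43]
t=8: [112, 105, 111, 110]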